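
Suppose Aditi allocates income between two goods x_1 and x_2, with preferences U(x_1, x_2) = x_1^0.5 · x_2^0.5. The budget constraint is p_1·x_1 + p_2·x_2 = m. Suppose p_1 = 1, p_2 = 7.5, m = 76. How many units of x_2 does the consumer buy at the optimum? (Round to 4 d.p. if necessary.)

MU_x_1/MU_x_2 = (0.5·x_2)/(0.5·x_1); tangency sets this equal to p_1/p_2.
Rearranging, p_2·x_2 = p_1·x_1. Substituting into the budget gives p_1·x_1·(1 + 1) = m.
Demand: x_1*(p_1,p_2,m) = 0.5·m/p_1 and x_2* = 0.5·m/p_2.
At p_1=1, p_2=7.5, m=76: x_2* = 0.5·76/7.5 = 5.0667.

x_2* = 5.0667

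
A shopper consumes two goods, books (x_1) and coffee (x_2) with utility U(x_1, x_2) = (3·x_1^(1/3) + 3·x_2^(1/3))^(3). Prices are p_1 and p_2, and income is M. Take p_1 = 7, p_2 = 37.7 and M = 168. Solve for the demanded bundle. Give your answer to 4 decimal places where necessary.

MRS = MU_x_1/MU_x_2 = (x_2/x_1)^(2/3). Set equal to p_1/p_2.
Hence x_2/x_1 = (p_1/p_2)^(1/(2/3)), i.e. raised to the 1.5 power.
Substitute x_2 = (x_2/x_1)·x_1 into the budget: x_1* = M/(p_1 + p_2·(x_2/x_1)).
Numerically x_2/x_1 = 0.080008, so x_1* = 168/(7 + 37.7·0.080008) = 16.7726 and x_2* = 0.080008·16.7726 = 1.342.

x_1* = 16.7726, x_2* = 1.342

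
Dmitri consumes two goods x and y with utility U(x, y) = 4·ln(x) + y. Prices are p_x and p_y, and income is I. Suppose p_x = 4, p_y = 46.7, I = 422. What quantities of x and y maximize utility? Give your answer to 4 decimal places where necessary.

x* = 46.7, y* = 5.0364

Set MRS = p_x/p_y: (4/x)/1 = p_x/p_y.
So x*(p_x,p_y) = 4·p_y/p_x, independent of income; and y* = (I − 4·p_y)/p_y.
At the given prices: x* = 4·46.7/4 = 46.7, and y* = 5.0364.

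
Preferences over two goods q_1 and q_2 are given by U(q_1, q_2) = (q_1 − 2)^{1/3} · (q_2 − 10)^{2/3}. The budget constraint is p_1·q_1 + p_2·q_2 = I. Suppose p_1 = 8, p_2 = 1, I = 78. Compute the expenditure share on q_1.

Substituting into the budget: q_1* = 2 + 1/3·(I − 2·p_1 − 10·p_2)/p_1, and q_2* = 10 + 2/3·(…)/p_2.
Discretionary income = 78 − 2·8 − 10·1 = 52; q_1* = 2 + 1/3·52/8 = 4.1667; q_2* = 10 + 2/3·52/1 = 44.6667.
Expenditure on q_1: 8·4.1667 = 33.3333; share = 0.4274.

share on q_1 = 0.4274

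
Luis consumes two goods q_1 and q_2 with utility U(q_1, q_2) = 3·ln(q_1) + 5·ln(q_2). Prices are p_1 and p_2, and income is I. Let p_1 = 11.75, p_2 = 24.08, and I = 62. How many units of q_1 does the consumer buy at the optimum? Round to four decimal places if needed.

The MRS is (3/5)·q_2/q_1. Set MRS = p_1/p_2.
So 3·p_2·q_2 = 5·p_1·q_1; combined with the budget, a share 0.375 of income goes to q_1.
Demand: q_1*(p_1,p_2,I) = 0.375·I/p_1 and q_2* = 0.625·I/p_2.
At p_1=11.75, p_2=24.08, I=62: q_1* = 0.375·62/11.75 = 1.9787.

q_1* = 1.9787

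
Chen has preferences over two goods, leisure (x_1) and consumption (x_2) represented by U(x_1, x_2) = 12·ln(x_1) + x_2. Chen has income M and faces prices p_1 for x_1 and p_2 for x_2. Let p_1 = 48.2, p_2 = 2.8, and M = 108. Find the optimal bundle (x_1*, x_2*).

x_1* = 0.6971, x_2* = 26.5714

So x_1*(p_1,p_2) = 12·p_2/p_1, independent of income; and x_2* = (M − 12·p_2)/p_2.
At the given prices: x_1* = 12·2.8/48.2 = 0.6971, and x_2* = 26.5714.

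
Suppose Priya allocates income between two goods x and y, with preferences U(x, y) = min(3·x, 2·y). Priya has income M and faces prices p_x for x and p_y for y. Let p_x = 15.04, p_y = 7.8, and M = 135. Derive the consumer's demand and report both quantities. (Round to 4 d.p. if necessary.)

x* = 5.0486, y* = 7.5729

Leontief preferences: the optimum is at the kink where x/2 = y/3, i.e. y = (3/2)·x.
Budget: p_x·x + p_y·(3/2)·x = M, so (2·p_x + 3·p_y)·x = 2·M.
Demand: x*(p_x,p_y,M) = 2·M/(2·p_x + 3·p_y), y* = 3·M/(2·p_x + 3·p_y).
Here 2·15.04 + 3·7.8 = 53.48, giving x* = 5.0486 and y* = 7.5729.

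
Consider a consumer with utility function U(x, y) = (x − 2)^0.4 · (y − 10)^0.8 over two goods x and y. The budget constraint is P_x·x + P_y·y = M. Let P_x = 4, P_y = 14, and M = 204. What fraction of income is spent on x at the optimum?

This is Cobb-Douglas in (x−2, y−10): tangency gives 0.4·P_y·(y−10) = 0.8·P_x·(x−2).
After buying the subsistence bundle (2, 10), a share 1/3 of the remaining income goes to x: x* = 2 + 1/3·(M − 2P_x − 10P_y)/P_x.
Discretionary income = 204 − 2·4 − 10·14 = 56; x* = 2 + 1/3·56/4 = 6.6667; y* = 10 + 2/3·56/14 = 12.6667.
Expenditure on x: 4·6.6667 = 26.6667; share = 0.1307.

share on x = 0.1307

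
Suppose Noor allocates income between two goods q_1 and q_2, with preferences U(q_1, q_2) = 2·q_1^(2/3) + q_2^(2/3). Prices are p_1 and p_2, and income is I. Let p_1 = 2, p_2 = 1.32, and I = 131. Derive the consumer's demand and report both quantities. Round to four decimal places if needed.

MU_q_1 ∝ 2·q_1^(-1/3), MU_q_2 ∝ q_2^(-1/3), so MRS = 2·(q_2/q_1)^(1/3) = p_1/p_2.
Solve for the ratio: q_2/q_1 = [(1/2)·p_1/p_2]^(3).
With the ratio pinned down, the budget gives q_1* = I/(p_1 + p_2·(q_2/q_1)) and q_2* = (q_2/q_1)·q_1*.
Numerically q_2/q_1 = 0.434789, so q_1* = 131/(2 + 1.32·0.434789) = 50.8951 and q_2* = 0.434789·50.8951 = 22.1286.

q_1* = 50.8951, q_2* = 22.1286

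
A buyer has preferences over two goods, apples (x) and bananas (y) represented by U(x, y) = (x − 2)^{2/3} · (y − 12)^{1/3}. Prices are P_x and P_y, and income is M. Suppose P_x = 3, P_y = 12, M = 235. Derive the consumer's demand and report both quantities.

x* = 20.8889, y* = 14.3611

MRS = 2·(y−12)/(x−2). Tangency with P_x/P_y gives y−12 = (1/2)·(P_x/P_y)·(x−2).
Substituting into the budget: x* = 2 + 2/3·(M − 2·P_x − 12·P_y)/P_x, and y* = 12 + 1/3·(…)/P_y.
Discretionary income = 235 − 2·3 − 12·12 = 85; x* = 2 + 2/3·85/3 = 20.8889; y* = 12 + 1/3·85/12 = 14.3611.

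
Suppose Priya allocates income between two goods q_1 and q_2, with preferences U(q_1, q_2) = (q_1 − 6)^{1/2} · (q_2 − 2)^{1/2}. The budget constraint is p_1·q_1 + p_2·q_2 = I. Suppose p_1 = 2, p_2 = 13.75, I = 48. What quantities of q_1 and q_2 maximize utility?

q_1* = 8.125, q_2* = 2.3091

MRS = (q_2−2)/(q_1−6). Tangency with p_1/p_2 gives q_2−2 = (p_1/p_2)·(q_1−6).
After buying the subsistence bundle (6, 2), a share 0.5 of the remaining income goes to q_1: q_1* = 6 + 0.5·(I − 6p_1 − 2p_2)/p_1.
Discretionary income = 48 − 6·2 − 2·13.75 = 8.5; q_1* = 6 + 0.5·8.5/2 = 8.125; q_2* = 2 + 0.5·8.5/13.75 = 2.3091.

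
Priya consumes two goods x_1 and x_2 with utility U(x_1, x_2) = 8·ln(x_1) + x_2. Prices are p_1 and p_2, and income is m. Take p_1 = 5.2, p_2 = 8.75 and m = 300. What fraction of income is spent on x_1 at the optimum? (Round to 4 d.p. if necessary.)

MU_x_1 = 8/x_1, MU_x_2 = 1. Tangency: 8/x_1 = p_1/p_2.
So x_1*(p_1,p_2) = 8·p_2/p_1, independent of income; and x_2* = (m − 8·p_2)/p_2.
At the given prices: x_1* = 8·8.75/5.2 = 13.4615, and x_2* = 26.2857.
Expenditure on x_1: 5.2·13.4615 = 70; share = 0.2333.

share on x_1 = 0.2333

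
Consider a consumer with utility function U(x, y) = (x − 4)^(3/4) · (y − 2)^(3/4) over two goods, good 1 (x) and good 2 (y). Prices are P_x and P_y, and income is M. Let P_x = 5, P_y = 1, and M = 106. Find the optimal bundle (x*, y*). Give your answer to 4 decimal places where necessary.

x* = 12.4, y* = 44

This is Cobb-Douglas in (x−4, y−2): tangency gives 0.75·P_y·(y−2) = 0.75·P_x·(x−4).
Substituting into the budget: x* = 4 + 0.5·(M − 4·P_x − 2·P_y)/P_x, and y* = 2 + 0.5·(…)/P_y.
Discretionary income = 106 − 4·5 − 2·1 = 84; x* = 4 + 0.5·84/5 = 12.4; y* = 2 + 0.5·84/1 = 44.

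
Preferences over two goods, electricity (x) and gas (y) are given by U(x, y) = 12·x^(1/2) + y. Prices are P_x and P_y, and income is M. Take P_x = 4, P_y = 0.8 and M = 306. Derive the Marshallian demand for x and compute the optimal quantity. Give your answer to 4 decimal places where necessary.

x* = 1.44

Set MRS = P_x/P_y: 6·x^(−1/2) = P_x/P_y.
Thus x* = (6·P_y/P_x)² — independent of M — with the rest of income spent on y.
Plugging in: x* = (6·0.8/4)² = 1.44.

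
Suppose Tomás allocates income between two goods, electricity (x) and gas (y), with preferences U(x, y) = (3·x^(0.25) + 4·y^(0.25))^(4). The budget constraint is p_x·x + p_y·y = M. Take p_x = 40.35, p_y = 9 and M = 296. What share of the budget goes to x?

Numerically y/x = 10.848916, so x* = 296/(40.35 + 9·10.848916) = 2.1451 and y* = 10.848916·2.1451 = 23.2718.
Expenditure on x: 40.35·2.1451 = 86.5539; share = 0.2924.

share on x = 0.2924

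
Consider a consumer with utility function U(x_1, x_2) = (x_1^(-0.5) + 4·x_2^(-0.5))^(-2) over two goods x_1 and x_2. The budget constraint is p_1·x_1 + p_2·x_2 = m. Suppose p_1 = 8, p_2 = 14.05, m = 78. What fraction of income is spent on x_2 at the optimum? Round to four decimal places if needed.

share on x_2 = 0.7525

MRS = MU_x_1/MU_x_2 = (1/4)·(x_2/x_1)^(1.5). Set equal to p_1/p_2.
Solve for the ratio: x_2/x_1 = [4·p_1/p_2]^(2/3).
With the ratio pinned down, the budget gives x_1* = m/(p_1 + p_2·(x_2/x_1)) and x_2* = (x_2/x_1)·x_1*.
Numerically x_2/x_1 = 1.731075, so x_1* = 78/(8 + 14.05·1.731075) = 2.4132 and x_2* = 1.731075·2.4132 = 4.1775.
Expenditure on x_2: 14.05·4.1775 = 58.694; share = 0.7525.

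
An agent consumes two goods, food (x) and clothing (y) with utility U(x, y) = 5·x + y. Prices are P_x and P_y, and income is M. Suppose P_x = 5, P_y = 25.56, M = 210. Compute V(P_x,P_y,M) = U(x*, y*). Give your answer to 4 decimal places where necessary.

Linear utility — the consumer picks whichever good has higher MU/price: 5/5 = 1 vs 1/25.56 = 0.0391.
x gives more utility per dollar, so spend all income on x: x* = M/P_x, y* = 0.
Numerically: x* = 42, y* = 0.
Utility at the optimum: U(42, 0) = 210.

V = 210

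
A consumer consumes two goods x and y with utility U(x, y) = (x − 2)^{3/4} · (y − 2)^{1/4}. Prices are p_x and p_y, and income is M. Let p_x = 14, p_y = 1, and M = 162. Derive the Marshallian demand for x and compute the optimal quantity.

x* = 9.0714

This is Cobb-Douglas in (x−2, y−2): tangency gives 0.75·p_y·(y−2) = 0.25·p_x·(x−2).
After buying the subsistence bundle (2, 2), a share 0.75 of the remaining income goes to x: x* = 2 + 0.75·(M − 2p_x − 2p_y)/p_x.
Discretionary income = 162 − 2·14 − 2·1 = 132; x* = 2 + 0.75·132/14 = 9.0714.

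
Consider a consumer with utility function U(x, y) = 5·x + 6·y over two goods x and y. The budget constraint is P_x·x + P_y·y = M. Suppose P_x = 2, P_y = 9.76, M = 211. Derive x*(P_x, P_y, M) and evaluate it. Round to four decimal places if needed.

x gives more utility per dollar, so spend all income on x: x* = M/P_x, y* = 0.
Numerically: x* = 105.5, y* = 0.

x* = 105.5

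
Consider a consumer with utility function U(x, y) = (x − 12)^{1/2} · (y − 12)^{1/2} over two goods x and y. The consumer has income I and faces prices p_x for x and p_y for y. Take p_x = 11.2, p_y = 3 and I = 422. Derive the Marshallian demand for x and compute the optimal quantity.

x* = 23.2321

After buying the subsistence bundle (12, 12), a share 0.5 of the remaining income goes to x: x* = 12 + 0.5·(I − 12p_x − 12p_y)/p_x.
Discretionary income = 422 − 12·11.2 − 12·3 = 251.6; x* = 12 + 0.5·251.6/11.2 = 23.2321.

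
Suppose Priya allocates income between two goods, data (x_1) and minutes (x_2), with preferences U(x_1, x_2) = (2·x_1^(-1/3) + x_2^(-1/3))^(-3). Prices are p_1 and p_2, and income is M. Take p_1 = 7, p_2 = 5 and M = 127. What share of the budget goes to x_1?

MU_x_1 ∝ 2·x_1^(-4/3), MU_x_2 ∝ x_2^(-4/3), so MRS = 2·(x_2/x_1)^(4/3) = p_1/p_2.
Hence x_2/x_1 = ((1/2)·p_1/p_2)^(1/(4/3)), i.e. raised to the 0.75 power.
Substitute x_2 = (x_2/x_1)·x_1 into the budget: x_1* = M/(p_1 + p_2·(x_2/x_1)).
Numerically x_2/x_1 = 0.765286, so x_1* = 127/(7 + 5·0.765286) = 11.7306 and x_2* = 0.765286·11.7306 = 8.9772.
Expenditure on x_1: 7·11.7306 = 82.1139; share = 0.6466.

share on x_1 = 0.6466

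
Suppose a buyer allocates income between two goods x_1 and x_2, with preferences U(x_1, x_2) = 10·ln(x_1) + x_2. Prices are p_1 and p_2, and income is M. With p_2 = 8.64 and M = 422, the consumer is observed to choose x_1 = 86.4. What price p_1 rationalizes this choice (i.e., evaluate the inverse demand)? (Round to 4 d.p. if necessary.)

p_1 = 1

Set MRS = p_1/p_2: (10/x_1)/1 = p_1/p_2.
So x_1*(p_1,p_2) = 10·p_2/p_1, independent of income; and x_2* = (M − 10·p_2)/p_2.
Set x_1* = 86.4 in the demand function and solve for p_1: p_1 = 1.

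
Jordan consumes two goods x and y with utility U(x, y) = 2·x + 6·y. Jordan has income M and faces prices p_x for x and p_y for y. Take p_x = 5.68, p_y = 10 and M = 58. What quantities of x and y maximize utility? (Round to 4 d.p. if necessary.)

x* = 0, y* = 5.8

y gives more utility per dollar, so spend all income on y: y* = M/p_y, x* = 0.
Numerically: x* = 0, y* = 5.8.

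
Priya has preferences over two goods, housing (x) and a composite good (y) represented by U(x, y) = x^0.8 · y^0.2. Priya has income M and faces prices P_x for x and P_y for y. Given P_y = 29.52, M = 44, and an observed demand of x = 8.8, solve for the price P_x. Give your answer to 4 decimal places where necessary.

Tangency: MRS = 4·y/x = P_x/P_y.
Rearranging, P_y·y = (1/4)·P_x·x. Substituting into the budget gives P_x·x·(1 + (1/4)) = M.
Demand: x*(P_x,P_y,M) = 0.8·M/P_x and y* = 0.2·M/P_y.
Set x* = 8.8 in the demand function and solve for P_x: P_x = 4.

P_x = 4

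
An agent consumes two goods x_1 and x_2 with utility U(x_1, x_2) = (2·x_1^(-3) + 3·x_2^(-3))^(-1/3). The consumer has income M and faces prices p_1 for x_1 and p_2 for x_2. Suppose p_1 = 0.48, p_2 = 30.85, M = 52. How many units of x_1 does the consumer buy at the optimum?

From the CES first-order condition, (2/3)·(x_2/x_1)^(4) = p_1/p_2.
Hence x_2/x_1 = ((3/2)·p_1/p_2)^(1/(4)), i.e. raised to the 0.25 power.
With the ratio pinned down, the budget gives x_1* = M/(p_1 + p_2·(x_2/x_1)) and x_2* = (x_2/x_1)·x_1*.
Numerically x_2/x_1 = 0.390858, so x_1* = 52/(0.48 + 30.85·0.390858) = 4.1474.

x_1* = 4.1474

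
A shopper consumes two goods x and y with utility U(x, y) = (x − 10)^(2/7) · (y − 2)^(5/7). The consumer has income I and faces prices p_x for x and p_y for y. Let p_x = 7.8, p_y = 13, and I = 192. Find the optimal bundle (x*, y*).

x* = 13.2234, y* = 6.8352

MRS = (2/5)·(y−2)/(x−10). Tangency with p_x/p_y gives y−2 = (5/2)·(p_x/p_y)·(x−10).
Substituting into the budget: x* = 10 + 2/7·(I − 10·p_x − 2·p_y)/p_x, and y* = 2 + 5/7·(…)/p_y.
Discretionary income = 192 − 10·7.8 − 2·13 = 88; x* = 10 + 2/7·88/7.8 = 13.2234; y* = 2 + 5/7·88/13 = 6.8352.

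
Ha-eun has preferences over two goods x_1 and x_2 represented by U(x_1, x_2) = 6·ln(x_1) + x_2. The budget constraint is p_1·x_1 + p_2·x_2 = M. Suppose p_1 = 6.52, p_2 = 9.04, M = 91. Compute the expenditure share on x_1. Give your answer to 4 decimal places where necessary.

MU_x_1 = 6/x_1, MU_x_2 = 1. Tangency: 6/x_1 = p_1/p_2.
So x_1*(p_1,p_2) = 6·p_2/p_1, independent of income; and x_2* = (M − 6·p_2)/p_2.
At the given prices: x_1* = 6·9.04/6.52 = 8.319, and x_2* = 4.0664.
Expenditure on x_1: 6.52·8.319 = 54.24; share = 0.596.

share on x_1 = 0.596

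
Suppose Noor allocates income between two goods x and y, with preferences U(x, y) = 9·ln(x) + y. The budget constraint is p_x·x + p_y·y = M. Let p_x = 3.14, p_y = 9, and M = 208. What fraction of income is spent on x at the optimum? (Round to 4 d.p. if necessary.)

share on x = 0.3894

MU_x = 9/x, MU_y = 1. Tangency: 9/x = p_x/p_y.
So x*(p_x,p_y) = 9·p_y/p_x, independent of income; and y* = (M − 9·p_y)/p_y.
At the given prices: x* = 9·9/3.14 = 25.7962, and y* = 14.1111.
Expenditure on x: 3.14·25.7962 = 81; share = 0.3894.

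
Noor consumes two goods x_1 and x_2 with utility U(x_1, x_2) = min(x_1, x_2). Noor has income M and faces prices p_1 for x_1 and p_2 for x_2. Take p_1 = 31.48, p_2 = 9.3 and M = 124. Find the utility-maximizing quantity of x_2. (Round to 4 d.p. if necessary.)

Leontief preferences: the optimum is at the kink where x_1/1 = x_2/1, i.e. x_2 = x_1.
Budget: p_1·x_1 + p_2·x_1 = M, so (p_1 + p_2)·x_1 = M.
Demand: x_1*(p_1,p_2,M) = M/(p_1 + p_2), x_2* = M/(p_1 + p_2).
Here 31.48 + 9.3 = 40.78, giving x_2* = 3.0407.

x_2* = 3.0407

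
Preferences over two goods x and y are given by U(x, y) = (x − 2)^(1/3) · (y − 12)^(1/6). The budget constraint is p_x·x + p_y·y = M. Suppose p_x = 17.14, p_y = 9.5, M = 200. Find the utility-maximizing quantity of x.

x* = 4.0117

Let x' = x−2, y' = y−12. MRS = 2·y'/x' = p_x/p_y.
After buying the subsistence bundle (2, 12), a share 2/3 of the remaining income goes to x: x* = 2 + 2/3·(M − 2p_x − 12p_y)/p_x.
Discretionary income = 200 − 2·17.14 − 12·9.5 = 51.72; x* = 2 + 2/3·51.72/17.14 = 4.0117.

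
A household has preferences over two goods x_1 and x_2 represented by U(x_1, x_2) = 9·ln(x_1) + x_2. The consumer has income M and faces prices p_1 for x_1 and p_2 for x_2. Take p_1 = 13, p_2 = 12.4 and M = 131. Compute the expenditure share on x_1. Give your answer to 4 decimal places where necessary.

So x_1*(p_1,p_2) = 9·p_2/p_1, independent of income; and x_2* = (M − 9·p_2)/p_2.
At the given prices: x_1* = 9·12.4/13 = 8.5846, and x_2* = 1.5645.
Expenditure on x_1: 13·8.5846 = 111.6; share = 0.8519.

share on x_1 = 0.8519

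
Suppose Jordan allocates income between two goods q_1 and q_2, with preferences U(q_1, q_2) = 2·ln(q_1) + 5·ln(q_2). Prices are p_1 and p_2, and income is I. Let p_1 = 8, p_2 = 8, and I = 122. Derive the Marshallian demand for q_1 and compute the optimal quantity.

q_1* = 4.3571

Tangency: MRS = (2/5)·q_2/q_1 = p_1/p_2.
Rearranging, p_2·q_2 = (5/2)·p_1·q_1. Substituting into the budget gives p_1·q_1·(1 + (5/2)) = I.
Demand: q_1*(p_1,p_2,I) = 2/7·I/p_1 and q_2* = 5/7·I/p_2.
At p_1=8, p_2=8, I=122: q_1* = 2/7·122/8 = 4.3571.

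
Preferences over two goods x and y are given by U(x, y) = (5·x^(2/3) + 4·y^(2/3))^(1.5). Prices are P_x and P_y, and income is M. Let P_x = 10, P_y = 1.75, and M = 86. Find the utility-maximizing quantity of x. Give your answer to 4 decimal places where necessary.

x* = 0.4854

MU_x ∝ 5·x^(-1/3), MU_y ∝ 4·y^(-1/3), so MRS = (5/4)·(y/x)^(1/3) = P_x/P_y.
Solve for the ratio: y/x = [(4/5)·P_x/P_y]^(3).
With the ratio pinned down, the budget gives x* = M/(P_x + P_y·(y/x)) and y* = (y/x)·x*.
Numerically y/x = 95.533528, so x* = 86/(10 + 1.75·95.533528) = 0.4854.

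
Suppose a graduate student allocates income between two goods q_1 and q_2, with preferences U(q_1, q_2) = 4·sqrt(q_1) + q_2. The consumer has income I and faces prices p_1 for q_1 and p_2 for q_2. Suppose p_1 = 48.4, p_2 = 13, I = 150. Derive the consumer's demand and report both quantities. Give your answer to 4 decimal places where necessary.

Utility is quasi-linear in q_2; the FOC for q_1 is 2/√q_1 = p_1/p_2.
Solve: √q_1 = 2·p_2/p_1, so q_1*(p_1,p_2) = (2·p_2/p_1)², and q_2* = (I − p_1·q_1*)/p_2.
Plugging in: q_1* = (2·13/48.4)² = 0.2886, q_2* = 10.4641.

q_1* = 0.2886, q_2* = 10.4641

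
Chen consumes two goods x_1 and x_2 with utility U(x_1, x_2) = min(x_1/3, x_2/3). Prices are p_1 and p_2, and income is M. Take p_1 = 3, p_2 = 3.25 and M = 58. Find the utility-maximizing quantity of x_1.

Leontief preferences: the optimum is at the kink where x_1/3 = x_2/3, i.e. x_2 = x_1.
Budget: p_1·x_1 + p_2·x_1 = M, so (3·p_1 + 3·p_2)·x_1 = 3·M.
Demand: x_1*(p_1,p_2,M) = 3·M/(3·p_1 + 3·p_2), x_2* = 3·M/(3·p_1 + 3·p_2).
Here 3·3 + 3·3.25 = 18.75, giving x_1* = 9.28.

x_1* = 9.28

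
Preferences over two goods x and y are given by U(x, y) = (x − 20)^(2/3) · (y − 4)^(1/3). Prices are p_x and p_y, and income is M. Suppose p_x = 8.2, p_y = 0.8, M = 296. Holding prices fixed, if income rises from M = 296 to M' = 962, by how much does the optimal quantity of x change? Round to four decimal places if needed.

This is Cobb-Douglas in (x−20, y−4): tangency gives 2/3·p_y·(y−4) = 1/3·p_x·(x−20).
Substituting into the budget: x* = 20 + 2/3·(M − 20·p_x − 4·p_y)/p_x, and y* = 4 + 1/3·(…)/p_y.
Discretionary income = 296 − 20·8.2 − 4·0.8 = 128.8; x* = 20 + 2/3·128.8/8.2 = 30.4715.
At M' = 962: x* = 84.6179. Change: 84.6179 − 30.4715 = 54.1463.

Δx* = 54.1463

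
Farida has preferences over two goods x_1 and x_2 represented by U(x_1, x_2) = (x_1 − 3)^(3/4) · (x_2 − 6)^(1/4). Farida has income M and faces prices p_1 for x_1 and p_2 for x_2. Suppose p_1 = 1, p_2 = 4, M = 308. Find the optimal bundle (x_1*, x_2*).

Discretionary income = 308 − 3·1 − 6·4 = 281; x_1* = 3 + 0.75·281/1 = 213.75; x_2* = 6 + 0.25·281/4 = 23.5625.

x_1* = 213.75, x_2* = 23.5625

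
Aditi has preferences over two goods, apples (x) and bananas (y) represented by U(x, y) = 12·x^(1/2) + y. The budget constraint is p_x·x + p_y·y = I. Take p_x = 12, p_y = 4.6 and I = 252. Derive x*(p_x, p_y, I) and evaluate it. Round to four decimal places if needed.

Set MRS = p_x/p_y: 6·x^(−1/2) = p_x/p_y.
Thus x* = (6·p_y/p_x)² — independent of I — with the rest of income spent on y.
Plugging in: x* = (6·4.6/12)² = 5.29.

x* = 5.29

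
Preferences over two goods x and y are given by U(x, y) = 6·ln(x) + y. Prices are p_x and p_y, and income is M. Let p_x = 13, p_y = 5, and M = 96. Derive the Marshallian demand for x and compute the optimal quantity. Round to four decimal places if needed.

At the given prices: x* = 6·5/13 = 2.3077.

x* = 2.3077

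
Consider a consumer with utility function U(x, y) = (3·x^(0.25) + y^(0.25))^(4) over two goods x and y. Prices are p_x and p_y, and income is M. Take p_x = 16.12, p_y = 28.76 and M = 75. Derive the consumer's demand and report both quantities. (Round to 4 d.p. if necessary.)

x* = 3.9079, y* = 0.4174

MU_x ∝ 3·x^(-0.75), MU_y ∝ y^(-0.75), so MRS = 3·(y/x)^(0.75) = p_x/p_y.
Solve for the ratio: y/x = [(1/3)·p_x/p_y]^(4/3).
With the ratio pinned down, the budget gives x* = M/(p_x + p_y·(y/x)) and y* = (y/x)·x*.
Numerically y/x = 0.106809, so x* = 75/(16.12 + 28.76·0.106809) = 3.9079 and y* = 0.106809·3.9079 = 0.4174.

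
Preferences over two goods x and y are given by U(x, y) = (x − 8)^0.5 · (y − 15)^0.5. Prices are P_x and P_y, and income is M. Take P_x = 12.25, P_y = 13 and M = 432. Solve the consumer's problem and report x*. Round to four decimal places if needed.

x* = 13.6735

This is Cobb-Douglas in (x−8, y−15): tangency gives 0.5·P_y·(y−15) = 0.5·P_x·(x−8).
Substituting into the budget: x* = 8 + 0.5·(M − 8·P_x − 15·P_y)/P_x, and y* = 15 + 0.5·(…)/P_y.
Discretionary income = 432 − 8·12.25 − 15·13 = 139; x* = 8 + 0.5·139/12.25 = 13.6735.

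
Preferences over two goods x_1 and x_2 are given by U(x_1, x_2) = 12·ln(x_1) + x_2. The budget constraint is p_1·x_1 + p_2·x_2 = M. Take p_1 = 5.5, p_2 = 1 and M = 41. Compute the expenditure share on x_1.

share on x_1 = 0.2927

Set MRS = p_1/p_2: (12/x_1)/1 = p_1/p_2.
So x_1*(p_1,p_2) = 12·p_2/p_1, independent of income; and x_2* = (M − 12·p_2)/p_2.
At the given prices: x_1* = 12·1/5.5 = 2.1818, and x_2* = 29.
Expenditure on x_1: 5.5·2.1818 = 12; share = 0.2927.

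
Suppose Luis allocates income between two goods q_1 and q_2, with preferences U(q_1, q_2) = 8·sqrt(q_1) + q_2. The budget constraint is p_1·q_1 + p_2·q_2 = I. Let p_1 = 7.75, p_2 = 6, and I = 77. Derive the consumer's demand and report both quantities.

q_1* = 9.59, q_2* = 0.4462

Plugging in: q_1* = (4·6/7.75)² = 9.59, q_2* = 0.4462.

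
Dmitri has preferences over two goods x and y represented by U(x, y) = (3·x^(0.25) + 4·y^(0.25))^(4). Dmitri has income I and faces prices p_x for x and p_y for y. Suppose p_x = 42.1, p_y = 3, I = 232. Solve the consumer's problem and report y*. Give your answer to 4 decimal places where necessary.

y* = 60.2986

From the CES first-order condition, (3/4)·(y/x)^(0.75) = p_x/p_y.
Solve for the ratio: y/x = [(4/3)·p_x/p_y]^(4/3).
With the ratio pinned down, the budget gives x* = I/(p_x + p_y·(y/x)) and y* = (y/x)·x*.
Numerically y/x = 49.674416, so x* = 232/(42.1 + 3·49.674416) = 1.2139 and y* = 49.674416·1.2139 = 60.2986.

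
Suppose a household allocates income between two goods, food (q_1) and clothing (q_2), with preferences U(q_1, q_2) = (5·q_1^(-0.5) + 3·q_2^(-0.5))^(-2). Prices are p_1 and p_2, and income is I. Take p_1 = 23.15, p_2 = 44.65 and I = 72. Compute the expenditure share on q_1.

share on q_1 = 0.5304

From the CES first-order condition, (5/3)·(q_2/q_1)^(1.5) = p_1/p_2.
Hence q_2/q_1 = ((3/5)·p_1/p_2)^(1/(1.5)), i.e. raised to the 2/3 power.
Substitute q_2 = (q_2/q_1)·q_1 into the budget: q_1* = I/(p_1 + p_2·(q_2/q_1)).
Numerically q_2/q_1 = 0.459114, so q_1* = 72/(23.15 + 44.65·0.459114) = 1.6495 and q_2* = 0.459114·1.6495 = 0.7573.
Expenditure on q_1: 23.15·1.6495 = 38.1861; share = 0.5304.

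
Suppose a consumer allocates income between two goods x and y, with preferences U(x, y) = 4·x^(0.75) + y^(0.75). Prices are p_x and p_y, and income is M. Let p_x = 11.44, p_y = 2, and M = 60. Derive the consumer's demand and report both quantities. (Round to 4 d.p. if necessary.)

From the CES first-order condition, 4·(y/x)^(0.25) = p_x/p_y.
Hence y/x = ((1/4)·p_x/p_y)^(1/(0.25)), i.e. raised to the 4 power.
With the ratio pinned down, the budget gives x* = M/(p_x + p_y·(y/x)) and y* = (y/x)·x*.
Numerically y/x = 4.181616, so x* = 60/(11.44 + 2·4.181616) = 3.0298 and y* = 4.181616·3.0298 = 12.6695.

x* = 3.0298, y* = 12.6695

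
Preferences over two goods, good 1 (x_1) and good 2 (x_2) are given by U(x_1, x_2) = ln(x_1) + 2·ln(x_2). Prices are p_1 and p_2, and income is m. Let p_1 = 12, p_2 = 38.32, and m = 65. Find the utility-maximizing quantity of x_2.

x_2* = 1.1308

Tangency: MRS = (1/2)·x_2/x_1 = p_1/p_2.
Rearranging, p_2·x_2 = 2·p_1·x_1. Substituting into the budget gives p_1·x_1·(1 + 2) = m.
Demand: x_1*(p_1,p_2,m) = 1/3·m/p_1 and x_2* = 2/3·m/p_2.
At p_1=12, p_2=38.32, m=65: x_2* = 2/3·65/38.32 = 1.1308.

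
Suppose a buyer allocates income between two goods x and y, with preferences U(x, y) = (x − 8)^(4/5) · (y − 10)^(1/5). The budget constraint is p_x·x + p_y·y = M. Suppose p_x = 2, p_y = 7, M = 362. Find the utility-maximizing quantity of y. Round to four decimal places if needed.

Let x' = x−8, y' = y−10. MRS = 4·y'/x' = p_x/p_y.
After buying the subsistence bundle (8, 10), a share 0.8 of the remaining income goes to x: x* = 8 + 0.8·(M − 8p_x − 10p_y)/p_x.
Discretionary income = 362 − 8·2 − 10·7 = 276; y* = 10 + 0.2·276/7 = 17.8857.

y* = 17.8857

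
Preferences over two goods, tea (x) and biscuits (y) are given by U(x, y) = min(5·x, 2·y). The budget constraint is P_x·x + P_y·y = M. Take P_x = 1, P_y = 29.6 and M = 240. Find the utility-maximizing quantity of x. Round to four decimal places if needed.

Leontief preferences: the optimum is at the kink where x/2 = y/5, i.e. y = (5/2)·x.
Budget: P_x·x + P_y·(5/2)·x = M, so (2·P_x + 5·P_y)·x = 2·M.
Demand: x*(P_x,P_y,M) = 2·M/(2·P_x + 5·P_y), y* = 5·M/(2·P_x + 5·P_y).
Here 2·1 + 5·29.6 = 150, giving x* = 3.2.

x* = 3.2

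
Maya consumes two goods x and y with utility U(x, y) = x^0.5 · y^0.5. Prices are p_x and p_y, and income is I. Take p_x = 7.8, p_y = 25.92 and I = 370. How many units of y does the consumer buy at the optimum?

The MRS is y/x. Set MRS = p_x/p_y.
Rearranging, p_y·y = p_x·x. Substituting into the budget gives p_x·x·(1 + 1) = I.
Demand: x*(p_x,p_y,I) = 0.5·I/p_x and y* = 0.5·I/p_y.
At p_x=7.8, p_y=25.92, I=370: y* = 0.5·370/25.92 = 7.1373.

y* = 7.1373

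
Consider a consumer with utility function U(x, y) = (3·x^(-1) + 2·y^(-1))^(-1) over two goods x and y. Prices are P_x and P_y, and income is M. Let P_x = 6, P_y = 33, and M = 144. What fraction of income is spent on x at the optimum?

share on x = 0.3431

MRS = MU_x/MU_y = (3/2)·(y/x)^(2). Set equal to P_x/P_y.
Solve for the ratio: y/x = [(2/3)·P_x/P_y]^(0.5).
Substitute y = (y/x)·x into the budget: x* = M/(P_x + P_y·(y/x)).
Numerically y/x = 0.348155, so x* = 144/(6 + 33·0.348155) = 8.2337 and y* = 0.348155·8.2337 = 2.8666.
Expenditure on x: 6·8.2337 = 49.4021; share = 0.3431.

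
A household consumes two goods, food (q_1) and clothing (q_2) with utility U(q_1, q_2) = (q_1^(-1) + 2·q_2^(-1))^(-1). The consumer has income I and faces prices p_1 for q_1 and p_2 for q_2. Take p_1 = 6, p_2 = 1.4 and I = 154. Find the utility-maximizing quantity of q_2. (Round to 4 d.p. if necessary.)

q_2* = 44.6456

With the ratio pinned down, the budget gives q_1* = I/(p_1 + p_2·(q_2/q_1)) and q_2* = (q_2/q_1)·q_1*.
Numerically q_2/q_1 = 2.9277, so q_1* = 154/(6 + 1.4·2.9277) = 15.2494 and q_2* = 2.9277·15.2494 = 44.6456.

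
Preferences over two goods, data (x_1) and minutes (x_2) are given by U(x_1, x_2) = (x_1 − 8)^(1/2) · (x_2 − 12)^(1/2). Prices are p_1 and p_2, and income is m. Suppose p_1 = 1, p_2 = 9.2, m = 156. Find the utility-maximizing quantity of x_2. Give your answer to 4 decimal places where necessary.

MRS = (x_2−12)/(x_1−8). Tangency with p_1/p_2 gives x_2−12 = (p_1/p_2)·(x_1−8).
After buying the subsistence bundle (8, 12), a share 0.5 of the remaining income goes to x_1: x_1* = 8 + 0.5·(m − 8p_1 − 12p_2)/p_1.
Discretionary income = 156 − 8·1 − 12·9.2 = 37.6; x_2* = 12 + 0.5·37.6/9.2 = 14.0435.

x_2* = 14.0435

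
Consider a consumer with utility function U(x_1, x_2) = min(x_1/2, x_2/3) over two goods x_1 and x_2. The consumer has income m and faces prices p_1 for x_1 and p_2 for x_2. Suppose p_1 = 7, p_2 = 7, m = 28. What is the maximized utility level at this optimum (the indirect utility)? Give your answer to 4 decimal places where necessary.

Demand: x_1*(p_1,p_2,m) = 2·m/(2·p_1 + 3·p_2), x_2* = 3·m/(2·p_1 + 3·p_2).
Here 2·7 + 3·7 = 35, giving x_1* = 1.6 and x_2* = 2.4.
Utility at the optimum: U(1.6, 2.4) = 0.8.

V = 0.8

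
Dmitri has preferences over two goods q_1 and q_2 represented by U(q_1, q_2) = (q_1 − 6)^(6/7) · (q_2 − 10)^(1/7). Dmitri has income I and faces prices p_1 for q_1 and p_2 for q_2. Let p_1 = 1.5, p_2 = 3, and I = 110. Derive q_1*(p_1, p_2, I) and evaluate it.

MRS = 6·(q_2−10)/(q_1−6). Tangency with p_1/p_2 gives q_2−10 = (1/6)·(p_1/p_2)·(q_1−6).
Substituting into the budget: q_1* = 6 + 6/7·(I − 6·p_1 − 10·p_2)/p_1, and q_2* = 10 + 1/7·(…)/p_2.
Discretionary income = 110 − 6·1.5 − 10·3 = 71; q_1* = 6 + 6/7·71/1.5 = 46.5714.

q_1* = 46.5714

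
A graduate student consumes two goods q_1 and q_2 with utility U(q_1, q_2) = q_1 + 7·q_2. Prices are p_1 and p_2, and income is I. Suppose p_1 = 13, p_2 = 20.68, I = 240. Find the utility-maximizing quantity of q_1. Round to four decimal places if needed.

Perfect substitutes: compare marginal utility per dollar. 1/p_1 vs 7/p_2 → 0.0769 vs 0.3385.
q_2 gives more utility per dollar, so spend all income on q_2: q_2* = I/p_2, q_1* = 0.
Numerically: q_1* = 0, q_2* = 11.6054.

q_1* = 0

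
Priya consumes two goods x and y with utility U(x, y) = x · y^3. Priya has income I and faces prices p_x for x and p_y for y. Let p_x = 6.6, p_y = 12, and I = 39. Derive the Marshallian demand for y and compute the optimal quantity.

The MRS is (1/3)·y/x. Set MRS = p_x/p_y.
Rearranging, p_y·y = 3·p_x·x. Substituting into the budget gives p_x·x·(1 + 3) = I.
Demand: x*(p_x,p_y,I) = 0.25·I/p_x and y* = 0.75·I/p_y.
At p_x=6.6, p_y=12, I=39: y* = 0.75·39/12 = 2.4375.

y* = 2.4375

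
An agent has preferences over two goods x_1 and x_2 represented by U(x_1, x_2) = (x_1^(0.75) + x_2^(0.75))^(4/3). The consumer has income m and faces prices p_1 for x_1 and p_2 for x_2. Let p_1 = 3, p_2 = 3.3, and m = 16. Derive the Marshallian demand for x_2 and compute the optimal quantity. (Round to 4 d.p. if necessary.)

x_2* = 2.08

MU_x_1 ∝ x_1^(-0.25), MU_x_2 ∝ x_2^(-0.25), so MRS = (x_2/x_1)^(0.25) = p_1/p_2.
Hence x_2/x_1 = (p_1/p_2)^(1/(0.25)), i.e. raised to the 4 power.
Substitute x_2 = (x_2/x_1)·x_1 into the budget: x_1* = m/(p_1 + p_2·(x_2/x_1)).
Numerically x_2/x_1 = 0.683013, so x_1* = 16/(3 + 3.3·0.683013) = 3.0453 and x_2* = 0.683013·3.0453 = 2.08.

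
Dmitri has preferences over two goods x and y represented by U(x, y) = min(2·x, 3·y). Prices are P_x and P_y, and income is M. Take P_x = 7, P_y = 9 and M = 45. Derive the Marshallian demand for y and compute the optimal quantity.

y* = 2.3077

With perfect complements, no substitution: consume in ratio x:y = 3:2.
Budget: P_x·x + P_y·(2/3)·x = M, so (3·P_x + 2·P_y)·x = 3·M.
Demand: x*(P_x,P_y,M) = 3·M/(3·P_x + 2·P_y), y* = 2·M/(3·P_x + 2·P_y).
Here 3·7 + 2·9 = 39, giving y* = 2.3077.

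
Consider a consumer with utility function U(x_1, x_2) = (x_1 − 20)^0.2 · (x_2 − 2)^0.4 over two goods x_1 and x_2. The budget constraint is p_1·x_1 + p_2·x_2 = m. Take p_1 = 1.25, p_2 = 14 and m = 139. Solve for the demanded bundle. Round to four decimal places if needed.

x_1* = 42.9333, x_2* = 6.0952

MRS = (1/2)·(x_2−2)/(x_1−20). Tangency with p_1/p_2 gives x_2−2 = 2·(p_1/p_2)·(x_1−20).
After buying the subsistence bundle (20, 2), a share 1/3 of the remaining income goes to x_1: x_1* = 20 + 1/3·(m − 20p_1 − 2p_2)/p_1.
Discretionary income = 139 − 20·1.25 − 2·14 = 86; x_1* = 20 + 1/3·86/1.25 = 42.9333; x_2* = 2 + 2/3·86/14 = 6.0952.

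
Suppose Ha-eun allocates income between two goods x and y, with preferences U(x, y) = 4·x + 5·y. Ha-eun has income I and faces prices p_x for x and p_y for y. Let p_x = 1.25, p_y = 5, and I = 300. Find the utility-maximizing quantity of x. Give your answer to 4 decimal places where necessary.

x* = 240

Perfect substitutes: compare marginal utility per dollar. 4/p_x vs 5/p_y → 3.2 vs 1.
x gives more utility per dollar, so spend all income on x: x* = I/p_x, y* = 0.
Numerically: x* = 240, y* = 0.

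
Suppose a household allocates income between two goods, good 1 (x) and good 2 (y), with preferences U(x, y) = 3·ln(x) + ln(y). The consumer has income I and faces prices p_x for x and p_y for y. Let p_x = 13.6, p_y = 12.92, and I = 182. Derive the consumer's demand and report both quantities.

The MRS is 3·y/x. Set MRS = p_x/p_y.
So 3·p_y·y = p_x·x; combined with the budget, a share 0.75 of income goes to x.
Demand: x*(p_x,p_y,I) = 0.75·I/p_x and y* = 0.25·I/p_y.
At p_x=13.6, p_y=12.92, I=182: x* = 0.75·182/13.6 = 10.0368, y* = 3.5217.

x* = 10.0368, y* = 3.5217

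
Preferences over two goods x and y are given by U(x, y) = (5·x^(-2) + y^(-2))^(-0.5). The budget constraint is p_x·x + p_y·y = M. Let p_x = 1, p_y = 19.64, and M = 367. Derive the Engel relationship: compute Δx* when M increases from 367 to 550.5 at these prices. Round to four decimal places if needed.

MRS = MU_x/MU_y = 5·(y/x)^(3). Set equal to p_x/p_y.
Solve for the ratio: y/x = [(1/5)·p_x/p_y]^(1/3).
Substitute y = (y/x)·x into the budget: x* = M/(p_x + p_y·(y/x)).
Numerically y/x = 0.216752, so x* = 367/(1 + 19.64·0.216752) = 69.8116.
At M' = 550.5: x* = 104.7174. Change: 104.7174 − 69.8116 = 34.9058.

Δx* = 34.9058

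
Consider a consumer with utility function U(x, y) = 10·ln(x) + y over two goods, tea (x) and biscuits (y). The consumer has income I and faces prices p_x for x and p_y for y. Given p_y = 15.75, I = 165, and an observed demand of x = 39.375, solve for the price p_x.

Set MRS = p_x/p_y: (10/x)/1 = p_x/p_y.
So x*(p_x,p_y) = 10·p_y/p_x, independent of income; and y* = (I − 10·p_y)/p_y.
Set x* = 39.375 in the demand function and solve for p_x: p_x = 4.

p_x = 4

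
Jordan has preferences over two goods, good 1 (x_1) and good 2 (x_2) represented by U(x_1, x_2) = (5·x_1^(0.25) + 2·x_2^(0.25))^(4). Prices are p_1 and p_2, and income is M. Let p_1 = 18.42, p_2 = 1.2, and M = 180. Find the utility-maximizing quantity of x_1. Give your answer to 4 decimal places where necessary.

MU_x_1 ∝ 5·x_1^(-0.75), MU_x_2 ∝ 2·x_2^(-0.75), so MRS = (5/2)·(x_2/x_1)^(0.75) = p_1/p_2.
Hence x_2/x_1 = ((2/5)·p_1/p_2)^(1/(0.75)), i.e. raised to the 4/3 power.
With the ratio pinned down, the budget gives x_1* = M/(p_1 + p_2·(x_2/x_1)) and x_2* = (x_2/x_1)·x_1*.
Numerically x_2/x_1 = 11.243232, so x_1* = 180/(18.42 + 1.2·11.243232) = 5.6405.

x_1* = 5.6405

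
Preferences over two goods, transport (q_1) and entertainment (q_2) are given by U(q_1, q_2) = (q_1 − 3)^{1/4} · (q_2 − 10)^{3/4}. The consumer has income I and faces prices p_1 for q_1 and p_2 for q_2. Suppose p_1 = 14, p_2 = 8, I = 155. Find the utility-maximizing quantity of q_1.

This is Cobb-Douglas in (q_1−3, q_2−10): tangency gives 0.25·p_2·(q_2−10) = 0.75·p_1·(q_1−3).
Substituting into the budget: q_1* = 3 + 0.25·(I − 3·p_1 − 10·p_2)/p_1, and q_2* = 10 + 0.75·(…)/p_2.
Discretionary income = 155 − 3·14 − 10·8 = 33; q_1* = 3 + 0.25·33/14 = 3.5893.

q_1* = 3.5893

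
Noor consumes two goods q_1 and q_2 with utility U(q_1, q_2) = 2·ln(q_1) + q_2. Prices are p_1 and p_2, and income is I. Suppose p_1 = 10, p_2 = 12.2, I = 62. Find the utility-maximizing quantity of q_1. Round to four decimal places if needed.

q_1* = 2.44

MU_q_1 = 2/q_1, MU_q_2 = 1. Tangency: 2/q_1 = p_1/p_2.
So q_1*(p_1,p_2) = 2·p_2/p_1, independent of income; and q_2* = (I − 2·p_2)/p_2.
At the given prices: q_1* = 2·12.2/10 = 2.44.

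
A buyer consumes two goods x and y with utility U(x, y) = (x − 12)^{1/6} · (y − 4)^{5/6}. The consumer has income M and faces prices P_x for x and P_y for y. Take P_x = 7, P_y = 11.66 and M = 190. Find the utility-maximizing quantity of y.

Discretionary income = 190 − 12·7 − 4·11.66 = 59.36; y* = 4 + 5/6·59.36/11.66 = 8.2424.

y* = 8.2424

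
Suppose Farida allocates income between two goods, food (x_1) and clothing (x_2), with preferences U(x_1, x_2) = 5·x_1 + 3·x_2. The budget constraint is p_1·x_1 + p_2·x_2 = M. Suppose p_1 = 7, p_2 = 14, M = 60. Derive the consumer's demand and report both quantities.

Linear utility — the consumer picks whichever good has higher MU/price: 5/7 = 0.7143 vs 3/14 = 0.2143.
x_1 gives more utility per dollar, so spend all income on x_1: x_1* = M/p_1, x_2* = 0.
Numerically: x_1* = 8.5714, x_2* = 0.

x_1* = 8.5714, x_2* = 0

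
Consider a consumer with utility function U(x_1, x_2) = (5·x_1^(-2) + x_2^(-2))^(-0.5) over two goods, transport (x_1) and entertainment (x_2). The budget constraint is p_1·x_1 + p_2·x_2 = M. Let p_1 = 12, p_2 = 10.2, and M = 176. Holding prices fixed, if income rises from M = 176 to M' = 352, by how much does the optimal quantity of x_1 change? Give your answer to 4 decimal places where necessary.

Δx_1* = 9.619

MU_x_1 ∝ 5·x_1^(-3), MU_x_2 ∝ x_2^(-3), so MRS = 5·(x_2/x_1)^(3) = p_1/p_2.
Hence x_2/x_1 = ((1/5)·p_1/p_2)^(1/(3)), i.e. raised to the 1/3 power.
Substitute x_2 = (x_2/x_1)·x_1 into the budget: x_1* = M/(p_1 + p_2·(x_2/x_1)).
Numerically x_2/x_1 = 0.617358, so x_1* = 176/(12 + 10.2·0.617358) = 9.619.
At M' = 352: x_1* = 19.2381. Change: 19.2381 − 9.619 = 9.619.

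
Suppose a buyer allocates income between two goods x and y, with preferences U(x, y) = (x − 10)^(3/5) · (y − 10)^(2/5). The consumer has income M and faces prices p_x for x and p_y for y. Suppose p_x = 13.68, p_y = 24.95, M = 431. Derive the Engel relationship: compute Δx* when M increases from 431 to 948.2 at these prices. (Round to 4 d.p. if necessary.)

This is Cobb-Douglas in (x−10, y−10): tangency gives 0.6·p_y·(y−10) = 0.4·p_x·(x−10).
Substituting into the budget: x* = 10 + 0.6·(M − 10·p_x − 10·p_y)/p_x, and y* = 10 + 0.4·(…)/p_y.
Discretionary income = 431 − 10·13.68 − 10·24.95 = 44.7; x* = 10 + 0.6·44.7/13.68 = 11.9605.
At M' = 948.2: x* = 34.6447. Change: 34.6447 − 11.9605 = 22.6842.

Δx* = 22.6842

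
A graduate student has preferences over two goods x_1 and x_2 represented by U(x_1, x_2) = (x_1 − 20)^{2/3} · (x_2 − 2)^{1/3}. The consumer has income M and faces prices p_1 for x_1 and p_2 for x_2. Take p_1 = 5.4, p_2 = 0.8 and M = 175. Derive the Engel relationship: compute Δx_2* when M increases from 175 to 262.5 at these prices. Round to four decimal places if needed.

MRS = 2·(x_2−2)/(x_1−20). Tangency with p_1/p_2 gives x_2−2 = (1/2)·(p_1/p_2)·(x_1−20).
After buying the subsistence bundle (20, 2), a share 2/3 of the remaining income goes to x_1: x_1* = 20 + 2/3·(M − 20p_1 − 2p_2)/p_1.
Discretionary income = 175 − 20·5.4 − 2·0.8 = 65.4; x_2* = 2 + 1/3·65.4/0.8 = 29.25.
At M' = 262.5: x_2* = 65.7083. Change: 65.7083 − 29.25 = 36.4583.

Δx_2* = 36.4583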